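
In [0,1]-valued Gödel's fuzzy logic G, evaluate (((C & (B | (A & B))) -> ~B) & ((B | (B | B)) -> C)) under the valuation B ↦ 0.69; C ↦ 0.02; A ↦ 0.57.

(A & B) = min(0.57, 0.69) = 0.57
(B | (A & B)) = max(0.69, 0.57) = 0.69
(C & (B | (A & B))) = min(0.02, 0.69) = 0.02
~B: Gödel ¬ of 0.69 = 0 (operand ≠ 0)
((C & (B | (A & B))) -> ~B): 0.02 > 0, so result = 0
(B | B) = max(0.69, 0.69) = 0.69
(B | (B | B)) = max(0.69, 0.69) = 0.69
((B | (B | B)) -> C): 0.69 > 0.02, so result = 0.02
(((C & (B | (A & B))) -> ~B) & ((B | (B | B)) -> C)) = min(0, 0.02) = 0

0.00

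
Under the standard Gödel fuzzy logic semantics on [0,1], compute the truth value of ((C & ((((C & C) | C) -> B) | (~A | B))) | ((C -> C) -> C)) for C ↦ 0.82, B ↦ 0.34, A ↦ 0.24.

0.82

(C & C) = min(0.82, 0.82) = 0.82
((C & C) | C) = max(0.82, 0.82) = 0.82
(((C & C) | C) -> B): 0.82 > 0.34, so result = 0.34
~A: Gödel ¬ of 0.24 = 0 (operand ≠ 0)
(~A | B) = max(0, 0.34) = 0.34
((((C & C) | C) -> B) | (~A | B)) = max(0.34, 0.34) = 0.34
(C & ((((C & C) | C) -> B) | (~A | B))) = min(0.82, 0.34) = 0.34
(C -> C): 0.82 ≤ 0.82, so result = 1
((C -> C) -> C): 1 > 0.82, so result = 0.82
((C & ((((C & C) | C) -> B) | (~A | B))) | ((C -> C) -> C)) = max(0.34, 0.82) = 0.82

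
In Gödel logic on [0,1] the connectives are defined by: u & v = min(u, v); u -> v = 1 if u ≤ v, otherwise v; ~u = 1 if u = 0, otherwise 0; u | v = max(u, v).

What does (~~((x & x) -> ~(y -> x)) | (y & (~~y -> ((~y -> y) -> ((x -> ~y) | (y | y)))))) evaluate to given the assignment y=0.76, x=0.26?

0.76

(x & x) = min(0.26, 0.26) = 0.26
(y -> x): 0.76 > 0.26, so result = 0.26
~(y -> x): Gödel ¬ of 0.26 = 0 (operand ≠ 0)
((x & x) -> ~(y -> x)): 0.26 > 0, so result = 0
~((x & x) -> ~(y -> x)): Gödel ¬ of 0 = 1 (operand is 0)
~~((x & x) -> ~(y -> x)): Gödel ¬ of 1 = 0 (operand ≠ 0)
~y: Gödel ¬ of 0.76 = 0 (operand ≠ 0)
~~y: Gödel ¬ of 0 = 1 (operand is 0)
~y: Gödel ¬ of 0.76 = 0 (operand ≠ 0)
(~y -> y): 0 ≤ 0.76, so result = 1
~y: Gödel ¬ of 0.76 = 0 (operand ≠ 0)
(x -> ~y): 0.26 > 0, so result = 0
(y | y) = max(0.76, 0.76) = 0.76
((x -> ~y) | (y | y)) = max(0, 0.76) = 0.76
((~y -> y) -> ((x -> ~y) | (y | y))): 1 > 0.76, so result = 0.76
(~~y -> ((~y -> y) -> ((x -> ~y) | (y | y)))): 1 > 0.76, so result = 0.76
(y & (~~y -> ((~y -> y) -> ((x -> ~y) | (y | y))))) = min(0.76, 0.76) = 0.76
(~~((x & x) -> ~(y -> x)) | (y & (~~y -> ((~y -> y) -> ((x -> ~y) | (y | y)))))) = max(0, 0.76) = 0.76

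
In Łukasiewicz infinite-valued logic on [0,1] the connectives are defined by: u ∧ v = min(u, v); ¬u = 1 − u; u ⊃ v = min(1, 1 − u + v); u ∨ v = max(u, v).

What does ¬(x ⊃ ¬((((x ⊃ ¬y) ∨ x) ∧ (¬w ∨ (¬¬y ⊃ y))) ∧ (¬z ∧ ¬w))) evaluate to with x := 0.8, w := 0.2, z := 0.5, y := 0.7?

¬y: Łukasiewicz ¬ gives 1 − 0.7 = 0.3
(x ⊃ ¬y): min(1, 1 − 0.8 + 0.3) = 0.5
((x ⊃ ¬y) ∨ x) = max(0.5, 0.8) = 0.8
¬w: Łukasiewicz ¬ gives 1 − 0.2 = 0.8
¬y: Łukasiewicz ¬ gives 1 − 0.7 = 0.3
¬¬y: Łukasiewicz ¬ gives 1 − 0.3 = 0.7
(¬¬y ⊃ y): min(1, 1 − 0.7 + 0.7) = 1
(¬w ∨ (¬¬y ⊃ y)) = max(0.8, 1) = 1
(((x ⊃ ¬y) ∨ x) ∧ (¬w ∨ (¬¬y ⊃ y))) = min(0.8, 1) = 0.8
¬z: Łukasiewicz ¬ gives 1 − 0.5 = 0.5
¬w: Łukasiewicz ¬ gives 1 − 0.2 = 0.8
(¬z ∧ ¬w) = min(0.5, 0.8) = 0.5
((((x ⊃ ¬y) ∨ x) ∧ (¬w ∨ (¬¬y ⊃ y))) ∧ (¬z ∧ ¬w)) = min(0.8, 0.5) = 0.5
¬((((x ⊃ ¬y) ∨ x) ∧ (¬w ∨ (¬¬y ⊃ y))) ∧ (¬z ∧ ¬w)): Łukasiewicz ¬ gives 1 − 0.5 = 0.5
(x ⊃ ¬((((x ⊃ ¬y) ∨ x) ∧ (¬w ∨ (¬¬y ⊃ y))) ∧ (¬z ∧ ¬w))): min(1, 1 − 0.8 + 0.5) = 0.7
¬(x ⊃ ¬((((x ⊃ ¬y) ∨ x) ∧ (¬w ∨ (¬¬y ⊃ y))) ∧ (¬z ∧ ¬w))): Łukasiewicz ¬ gives 1 − 0.7 = 0.3

0.30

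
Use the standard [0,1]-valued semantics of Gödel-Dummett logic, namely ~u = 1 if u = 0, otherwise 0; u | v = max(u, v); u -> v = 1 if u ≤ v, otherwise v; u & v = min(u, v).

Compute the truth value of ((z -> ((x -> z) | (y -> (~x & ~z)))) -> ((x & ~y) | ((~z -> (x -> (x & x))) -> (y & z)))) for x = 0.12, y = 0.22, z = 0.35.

0.22

(x -> z): 0.12 ≤ 0.35, so result = 1
~x: Gödel ¬ of 0.12 = 0 (operand ≠ 0)
~z: Gödel ¬ of 0.35 = 0 (operand ≠ 0)
(~x & ~z) = min(0, 0) = 0
(y -> (~x & ~z)): 0.22 > 0, so result = 0
((x -> z) | (y -> (~x & ~z))) = max(1, 0) = 1
(z -> ((x -> z) | (y -> (~x & ~z)))): 0.35 ≤ 1, so result = 1
~y: Gödel ¬ of 0.22 = 0 (operand ≠ 0)
(x & ~y) = min(0.12, 0) = 0
~z: Gödel ¬ of 0.35 = 0 (operand ≠ 0)
(x & x) = min(0.12, 0.12) = 0.12
(x -> (x & x)): 0.12 ≤ 0.12, so result = 1
(~z -> (x -> (x & x))): 0 ≤ 1, so result = 1
(y & z) = min(0.22, 0.35) = 0.22
((~z -> (x -> (x & x))) -> (y & z)): 1 > 0.22, so result = 0.22
((x & ~y) | ((~z -> (x -> (x & x))) -> (y & z))) = max(0, 0.22) = 0.22
((z -> ((x -> z) | (y -> (~x & ~z)))) -> ((x & ~y) | ((~z -> (x -> (x & x))) -> (y & z)))): 1 > 0.22, so result = 0.22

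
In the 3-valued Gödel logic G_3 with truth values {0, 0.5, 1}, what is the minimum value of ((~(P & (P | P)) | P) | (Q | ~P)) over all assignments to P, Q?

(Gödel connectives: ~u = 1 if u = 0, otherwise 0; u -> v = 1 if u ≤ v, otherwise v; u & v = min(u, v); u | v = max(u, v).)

The minimum is attained at P = 0.5, Q = 0:
  (P | P) = max(0.5, 0.5) = 0.5
  (P & (P | P)) = min(0.5, 0.5) = 0.5
  ~(P & (P | P)): Gödel ¬ of 0.5 = 0 (operand ≠ 0)
  (~(P & (P | P)) | P) = max(0, 0.5) = 0.5
  ~P: Gödel ¬ of 0.5 = 0 (operand ≠ 0)
  (Q | ~P) = max(0, 0) = 0
  ((~(P & (P | P)) | P) | (Q | ~P)) = max(0.5, 0) = 0.5
Checking all 9 assignments confirms none give a value below 0.50.

0.50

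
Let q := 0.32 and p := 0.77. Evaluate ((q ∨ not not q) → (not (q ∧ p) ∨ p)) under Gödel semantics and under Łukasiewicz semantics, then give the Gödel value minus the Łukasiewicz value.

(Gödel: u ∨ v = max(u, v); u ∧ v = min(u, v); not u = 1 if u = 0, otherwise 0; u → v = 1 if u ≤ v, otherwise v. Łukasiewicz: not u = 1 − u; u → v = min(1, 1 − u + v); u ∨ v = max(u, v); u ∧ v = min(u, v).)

-0.23

Gödel evaluation:
  not q: Gödel ¬ of 0.32 = 0 (operand ≠ 0)
  not not q: Gödel ¬ of 0 = 1 (operand is 0)
  (q ∨ not not q) = max(0.32, 1) = 1
  (q ∧ p) = min(0.32, 0.77) = 0.32
  not (q ∧ p): Gödel ¬ of 0.32 = 0 (operand ≠ 0)
  (not (q ∧ p) ∨ p) = max(0, 0.77) = 0.77
  ((q ∨ not not q) → (not (q ∧ p) ∨ p)): 1 > 0.77, so result = 0.77
  Gödel value = 0.77
Łukasiewicz evaluation:
  not q: Łukasiewicz ¬ gives 1 − 0.32 = 0.68
  not not q: Łukasiewicz ¬ gives 1 − 0.68 = 0.32
  (q ∨ not not q) = max(0.32, 0.32) = 0.32
  (q ∧ p) = min(0.32, 0.77) = 0.32
  not (q ∧ p): Łukasiewicz ¬ gives 1 − 0.32 = 0.68
  (not (q ∧ p) ∨ p) = max(0.68, 0.77) = 0.77
  ((q ∨ not not q) → (not (q ∧ p) ∨ p)): min(1, 1 − 0.32 + 0.77) = 1
  Łukasiewicz value = 1
Difference: 0.77 − 1 = -0.23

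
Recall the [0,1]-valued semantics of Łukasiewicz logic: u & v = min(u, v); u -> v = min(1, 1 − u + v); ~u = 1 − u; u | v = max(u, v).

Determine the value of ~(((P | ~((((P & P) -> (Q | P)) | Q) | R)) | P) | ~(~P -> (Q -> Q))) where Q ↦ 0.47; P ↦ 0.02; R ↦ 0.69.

(P & P) = min(0.02, 0.02) = 0.02
(Q | P) = max(0.47, 0.02) = 0.47
((P & P) -> (Q | P)): min(1, 1 − 0.02 + 0.47) = 1
(((P & P) -> (Q | P)) | Q) = max(1, 0.47) = 1
((((P & P) -> (Q | P)) | Q) | R) = max(1, 0.69) = 1
~((((P & P) -> (Q | P)) | Q) | R): Łukasiewicz ¬ gives 1 − 1 = 0
(P | ~((((P & P) -> (Q | P)) | Q) | R)) = max(0.02, 0) = 0.02
((P | ~((((P & P) -> (Q | P)) | Q) | R)) | P) = max(0.02, 0.02) = 0.02
~P: Łukasiewicz ¬ gives 1 − 0.02 = 0.98
(Q -> Q): min(1, 1 − 0.47 + 0.47) = 1
(~P -> (Q -> Q)): min(1, 1 − 0.98 + 1) = 1
~(~P -> (Q -> Q)): Łukasiewicz ¬ gives 1 − 1 = 0
(((P | ~((((P & P) -> (Q | P)) | Q) | R)) | P) | ~(~P -> (Q -> Q))) = max(0.02, 0) = 0.02
~(((P | ~((((P & P) -> (Q | P)) | Q) | R)) | P) | ~(~P -> (Q -> Q))): Łukasiewicz ¬ gives 1 − 0.02 = 0.98

0.98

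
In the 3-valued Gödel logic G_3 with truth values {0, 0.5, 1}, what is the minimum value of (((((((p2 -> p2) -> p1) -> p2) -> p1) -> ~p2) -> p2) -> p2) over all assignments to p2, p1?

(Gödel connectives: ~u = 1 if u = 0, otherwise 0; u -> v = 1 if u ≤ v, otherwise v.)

0.50

The minimum is attained at p2 = 0.5, p1 = 0.5:
  (p2 -> p2): 0.5 ≤ 0.5, so result = 1
  ((p2 -> p2) -> p1): 1 > 0.5, so result = 0.5
  (((p2 -> p2) -> p1) -> p2): 0.5 ≤ 0.5, so result = 1
  ((((p2 -> p2) -> p1) -> p2) -> p1): 1 > 0.5, so result = 0.5
  ~p2: Gödel ¬ of 0.5 = 0 (operand ≠ 0)
  (((((p2 -> p2) -> p1) -> p2) -> p1) -> ~p2): 0.5 > 0, so result = 0
  ((((((p2 -> p2) -> p1) -> p2) -> p1) -> ~p2) -> p2): 0 ≤ 0.5, so result = 1
  (((((((p2 -> p2) -> p1) -> p2) -> p1) -> ~p2) -> p2) -> p2): 1 > 0.5, so result = 0.5
Checking all 9 assignments confirms none give a value below 0.50.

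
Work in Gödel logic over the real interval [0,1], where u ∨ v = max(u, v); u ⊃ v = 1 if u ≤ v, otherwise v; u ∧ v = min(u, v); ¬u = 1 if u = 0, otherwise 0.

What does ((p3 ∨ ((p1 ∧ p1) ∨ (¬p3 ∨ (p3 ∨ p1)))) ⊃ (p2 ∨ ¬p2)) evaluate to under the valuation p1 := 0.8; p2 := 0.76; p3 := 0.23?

0.76

(p1 ∧ p1) = min(0.8, 0.8) = 0.8
¬p3: Gödel ¬ of 0.23 = 0 (operand ≠ 0)
(p3 ∨ p1) = max(0.23, 0.8) = 0.8
(¬p3 ∨ (p3 ∨ p1)) = max(0, 0.8) = 0.8
((p1 ∧ p1) ∨ (¬p3 ∨ (p3 ∨ p1))) = max(0.8, 0.8) = 0.8
(p3 ∨ ((p1 ∧ p1) ∨ (¬p3 ∨ (p3 ∨ p1)))) = max(0.23, 0.8) = 0.8
¬p2: Gödel ¬ of 0.76 = 0 (operand ≠ 0)
(p2 ∨ ¬p2) = max(0.76, 0) = 0.76
((p3 ∨ ((p1 ∧ p1) ∨ (¬p3 ∨ (p3 ∨ p1)))) ⊃ (p2 ∨ ¬p2)): 0.8 > 0.76, so result = 0.76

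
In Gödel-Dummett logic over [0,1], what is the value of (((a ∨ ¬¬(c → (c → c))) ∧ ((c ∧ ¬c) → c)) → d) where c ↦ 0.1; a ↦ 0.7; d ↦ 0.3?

(c → c): 0.1 ≤ 0.1, so result = 1
(c → (c → c)): 0.1 ≤ 1, so result = 1
¬(c → (c → c)): Gödel ¬ of 1 = 0 (operand ≠ 0)
¬¬(c → (c → c)): Gödel ¬ of 0 = 1 (operand is 0)
(a ∨ ¬¬(c → (c → c))) = max(0.7, 1) = 1
¬c: Gödel ¬ of 0.1 = 0 (operand ≠ 0)
(c ∧ ¬c) = min(0.1, 0) = 0
((c ∧ ¬c) → c): 0 ≤ 0.1, so result = 1
((a ∨ ¬¬(c → (c → c))) ∧ ((c ∧ ¬c) → c)) = min(1, 1) = 1
(((a ∨ ¬¬(c → (c → c))) ∧ ((c ∧ ¬c) → c)) → d): 1 > 0.3, so result = 0.3

0.30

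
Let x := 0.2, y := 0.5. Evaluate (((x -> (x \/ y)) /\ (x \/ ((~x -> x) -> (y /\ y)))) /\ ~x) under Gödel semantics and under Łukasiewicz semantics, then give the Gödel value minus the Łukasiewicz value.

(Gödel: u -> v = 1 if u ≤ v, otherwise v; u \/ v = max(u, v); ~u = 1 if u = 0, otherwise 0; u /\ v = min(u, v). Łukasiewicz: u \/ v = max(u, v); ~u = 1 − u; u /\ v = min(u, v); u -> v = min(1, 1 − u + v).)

Gödel evaluation:
  (x \/ y) = max(0.2, 0.5) = 0.5
  (x -> (x \/ y)): 0.2 ≤ 0.5, so result = 1
  ~x: Gödel ¬ of 0.2 = 0 (operand ≠ 0)
  (~x -> x): 0 ≤ 0.2, so result = 1
  (y /\ y) = min(0.5, 0.5) = 0.5
  ((~x -> x) -> (y /\ y)): 1 > 0.5, so result = 0.5
  (x \/ ((~x -> x) -> (y /\ y))) = max(0.2, 0.5) = 0.5
  ((x -> (x \/ y)) /\ (x \/ ((~x -> x) -> (y /\ y)))) = min(1, 0.5) = 0.5
  ~x: Gödel ¬ of 0.2 = 0 (operand ≠ 0)
  (((x -> (x \/ y)) /\ (x \/ ((~x -> x) -> (y /\ y)))) /\ ~x) = min(0.5, 0) = 0
  Gödel value = 0
Łukasiewicz evaluation:
  (x \/ y) = max(0.2, 0.5) = 0.5
  (x -> (x \/ y)): min(1, 1 − 0.2 + 0.5) = 1
  ~x: Łukasiewicz ¬ gives 1 − 0.2 = 0.8
  (~x -> x): min(1, 1 − 0.8 + 0.2) = 0.4
  (y /\ y) = min(0.5, 0.5) = 0.5
  ((~x -> x) -> (y /\ y)): min(1, 1 − 0.4 + 0.5) = 1
  (x \/ ((~x -> x) -> (y /\ y))) = max(0.2, 1) = 1
  ((x -> (x \/ y)) /\ (x \/ ((~x -> x) -> (y /\ y)))) = min(1, 1) = 1
  ~x: Łukasiewicz ¬ gives 1 − 0.2 = 0.8
  (((x -> (x \/ y)) /\ (x \/ ((~x -> x) -> (y /\ y)))) /\ ~x) = min(1, 0.8) = 0.8
  Łukasiewicz value = 0.8
Difference: 0 − 0.8 = -0.80

-0.80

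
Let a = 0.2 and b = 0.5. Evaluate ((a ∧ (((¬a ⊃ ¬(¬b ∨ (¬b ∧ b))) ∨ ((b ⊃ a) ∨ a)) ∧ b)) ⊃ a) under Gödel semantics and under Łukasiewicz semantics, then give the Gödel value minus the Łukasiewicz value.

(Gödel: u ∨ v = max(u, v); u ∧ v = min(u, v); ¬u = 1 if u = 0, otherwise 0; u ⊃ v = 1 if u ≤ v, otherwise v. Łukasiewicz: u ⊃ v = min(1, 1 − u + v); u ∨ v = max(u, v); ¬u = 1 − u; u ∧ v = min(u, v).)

Gödel evaluation:
  ¬a: Gödel ¬ of 0.2 = 0 (operand ≠ 0)
  ¬b: Gödel ¬ of 0.5 = 0 (operand ≠ 0)
  ¬b: Gödel ¬ of 0.5 = 0 (operand ≠ 0)
  (¬b ∧ b) = min(0, 0.5) = 0
  (¬b ∨ (¬b ∧ b)) = max(0, 0) = 0
  ¬(¬b ∨ (¬b ∧ b)): Gödel ¬ of 0 = 1 (operand is 0)
  (¬a ⊃ ¬(¬b ∨ (¬b ∧ b))): 0 ≤ 1, so result = 1
  (b ⊃ a): 0.5 > 0.2, so result = 0.2
  ((b ⊃ a) ∨ a) = max(0.2, 0.2) = 0.2
  ((¬a ⊃ ¬(¬b ∨ (¬b ∧ b))) ∨ ((b ⊃ a) ∨ a)) = max(1, 0.2) = 1
  (((¬a ⊃ ¬(¬b ∨ (¬b ∧ b))) ∨ ((b ⊃ a) ∨ a)) ∧ b) = min(1, 0.5) = 0.5
  (a ∧ (((¬a ⊃ ¬(¬b ∨ (¬b ∧ b))) ∨ ((b ⊃ a) ∨ a)) ∧ b)) = min(0.2, 0.5) = 0.2
  ((a ∧ (((¬a ⊃ ¬(¬b ∨ (¬b ∧ b))) ∨ ((b ⊃ a) ∨ a)) ∧ b)) ⊃ a): 0.2 ≤ 0.2, so result = 1
  Gödel value = 1
Łukasiewicz evaluation:
  ¬a: Łukasiewicz ¬ gives 1 − 0.2 = 0.8
  ¬b: Łukasiewicz ¬ gives 1 − 0.5 = 0.5
  ¬b: Łukasiewicz ¬ gives 1 − 0.5 = 0.5
  (¬b ∧ b) = min(0.5, 0.5) = 0.5
  (¬b ∨ (¬b ∧ b)) = max(0.5, 0.5) = 0.5
  ¬(¬b ∨ (¬b ∧ b)): Łukasiewicz ¬ gives 1 − 0.5 = 0.5
  (¬a ⊃ ¬(¬b ∨ (¬b ∧ b))): min(1, 1 − 0.8 + 0.5) = 0.7
  (b ⊃ a): min(1, 1 − 0.5 + 0.2) = 0.7
  ((b ⊃ a) ∨ a) = max(0.7, 0.2) = 0.7
  ((¬a ⊃ ¬(¬b ∨ (¬b ∧ b))) ∨ ((b ⊃ a) ∨ a)) = max(0.7, 0.7) = 0.7
  (((¬a ⊃ ¬(¬b ∨ (¬b ∧ b))) ∨ ((b ⊃ a) ∨ a)) ∧ b) = min(0.7, 0.5) = 0.5
  (a ∧ (((¬a ⊃ ¬(¬b ∨ (¬b ∧ b))) ∨ ((b ⊃ a) ∨ a)) ∧ b)) = min(0.2, 0.5) = 0.2
  ((a ∧ (((¬a ⊃ ¬(¬b ∨ (¬b ∧ b))) ∨ ((b ⊃ a) ∨ a)) ∧ b)) ⊃ a): min(1, 1 − 0.2 + 0.2) = 1
  Łukasiewicz value = 1
Difference: 1 − 1 = 0.00

0.00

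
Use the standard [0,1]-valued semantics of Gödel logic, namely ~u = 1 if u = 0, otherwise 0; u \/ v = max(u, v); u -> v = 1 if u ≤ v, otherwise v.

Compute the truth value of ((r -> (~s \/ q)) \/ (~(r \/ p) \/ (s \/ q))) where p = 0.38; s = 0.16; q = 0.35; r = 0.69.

0.35

~s: Gödel ¬ of 0.16 = 0 (operand ≠ 0)
(~s \/ q) = max(0, 0.35) = 0.35
(r -> (~s \/ q)): 0.69 > 0.35, so result = 0.35
(r \/ p) = max(0.69, 0.38) = 0.69
~(r \/ p): Gödel ¬ of 0.69 = 0 (operand ≠ 0)
(s \/ q) = max(0.16, 0.35) = 0.35
(~(r \/ p) \/ (s \/ q)) = max(0, 0.35) = 0.35
((r -> (~s \/ q)) \/ (~(r \/ p) \/ (s \/ q))) = max(0.35, 0.35) = 0.35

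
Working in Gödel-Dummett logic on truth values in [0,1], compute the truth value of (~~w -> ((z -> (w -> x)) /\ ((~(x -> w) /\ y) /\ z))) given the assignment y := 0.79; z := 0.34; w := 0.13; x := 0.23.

~w: Gödel ¬ of 0.13 = 0 (operand ≠ 0)
~~w: Gödel ¬ of 0 = 1 (operand is 0)
(w -> x): 0.13 ≤ 0.23, so result = 1
(z -> (w -> x)): 0.34 ≤ 1, so result = 1
(x -> w): 0.23 > 0.13, so result = 0.13
~(x -> w): Gödel ¬ of 0.13 = 0 (operand ≠ 0)
(~(x -> w) /\ y) = min(0, 0.79) = 0
((~(x -> w) /\ y) /\ z) = min(0, 0.34) = 0
((z -> (w -> x)) /\ ((~(x -> w) /\ y) /\ z)) = min(1, 0) = 0
(~~w -> ((z -> (w -> x)) /\ ((~(x -> w) /\ y) /\ z))): 1 > 0, so result = 0

0.00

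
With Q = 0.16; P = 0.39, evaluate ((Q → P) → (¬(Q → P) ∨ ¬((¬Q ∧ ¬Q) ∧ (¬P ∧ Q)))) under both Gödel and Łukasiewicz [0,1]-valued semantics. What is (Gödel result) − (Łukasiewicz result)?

Gödel evaluation:
  (Q → P): 0.16 ≤ 0.39, so result = 1
  (Q → P): 0.16 ≤ 0.39, so result = 1
  ¬(Q → P): Gödel ¬ of 1 = 0 (operand ≠ 0)
  ¬Q: Gödel ¬ of 0.16 = 0 (operand ≠ 0)
  ¬Q: Gödel ¬ of 0.16 = 0 (operand ≠ 0)
  (¬Q ∧ ¬Q) = min(0, 0) = 0
  ¬P: Gödel ¬ of 0.39 = 0 (operand ≠ 0)
  (¬P ∧ Q) = min(0, 0.16) = 0
  ((¬Q ∧ ¬Q) ∧ (¬P ∧ Q)) = min(0, 0) = 0
  ¬((¬Q ∧ ¬Q) ∧ (¬P ∧ Q)): Gödel ¬ of 0 = 1 (operand is 0)
  (¬(Q → P) ∨ ¬((¬Q ∧ ¬Q) ∧ (¬P ∧ Q))) = max(0, 1) = 1
  ((Q → P) → (¬(Q → P) ∨ ¬((¬Q ∧ ¬Q) ∧ (¬P ∧ Q)))): 1 ≤ 1, so result = 1
  Gödel value = 1
Łukasiewicz evaluation:
  (Q → P): min(1, 1 − 0.16 + 0.39) = 1
  (Q → P): min(1, 1 − 0.16 + 0.39) = 1
  ¬(Q → P): Łukasiewicz ¬ gives 1 − 1 = 0
  ¬Q: Łukasiewicz ¬ gives 1 − 0.16 = 0.84
  ¬Q: Łukasiewicz ¬ gives 1 − 0.16 = 0.84
  (¬Q ∧ ¬Q) = min(0.84, 0.84) = 0.84
  ¬P: Łukasiewicz ¬ gives 1 − 0.39 = 0.61
  (¬P ∧ Q) = min(0.61, 0.16) = 0.16
  ((¬Q ∧ ¬Q) ∧ (¬P ∧ Q)) = min(0.84, 0.16) = 0.16
  ¬((¬Q ∧ ¬Q) ∧ (¬P ∧ Q)): Łukasiewicz ¬ gives 1 − 0.16 = 0.84
  (¬(Q → P) ∨ ¬((¬Q ∧ ¬Q) ∧ (¬P ∧ Q))) = max(0, 0.84) = 0.84
  ((Q → P) → (¬(Q → P) ∨ ¬((¬Q ∧ ¬Q) ∧ (¬P ∧ Q)))): min(1, 1 − 1 + 0.84) = 0.84
  Łukasiewicz value = 0.84
Difference: 1 − 0.84 = 0.16

0.16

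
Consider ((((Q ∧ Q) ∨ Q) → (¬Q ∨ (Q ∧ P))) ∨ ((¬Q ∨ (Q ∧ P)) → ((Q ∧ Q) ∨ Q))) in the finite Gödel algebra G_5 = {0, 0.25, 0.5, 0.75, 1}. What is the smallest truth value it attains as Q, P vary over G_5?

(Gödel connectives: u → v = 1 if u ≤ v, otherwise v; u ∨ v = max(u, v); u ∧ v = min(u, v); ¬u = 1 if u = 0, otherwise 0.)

Every assignment gives 1. For instance at Q = 0, P = 0:
  (Q ∧ Q) = min(0, 0) = 0
  ((Q ∧ Q) ∨ Q) = max(0, 0) = 0
  ¬Q: Gödel ¬ of 0 = 1 (operand is 0)
  (Q ∧ P) = min(0, 0) = 0
  (¬Q ∨ (Q ∧ P)) = max(1, 0) = 1
  (((Q ∧ Q) ∨ Q) → (¬Q ∨ (Q ∧ P))): 0 ≤ 1, so result = 1
  ¬Q: Gödel ¬ of 0 = 1 (operand is 0)
  (Q ∧ P) = min(0, 0) = 0
  (¬Q ∨ (Q ∧ P)) = max(1, 0) = 1
  (Q ∧ Q) = min(0, 0) = 0
  ((Q ∧ Q) ∨ Q) = max(0, 0) = 0
  ((¬Q ∨ (Q ∧ P)) → ((Q ∧ Q) ∨ Q)): 1 > 0, so result = 0
  ((((Q ∧ Q) ∨ Q) → (¬Q ∨ (Q ∧ P))) ∨ ((¬Q ∨ (Q ∧ P)) → ((Q ∧ Q) ∨ Q))) = max(1, 0) = 1
All 25 assignments give value 1 — the formula is a G_5-tautology.

1.00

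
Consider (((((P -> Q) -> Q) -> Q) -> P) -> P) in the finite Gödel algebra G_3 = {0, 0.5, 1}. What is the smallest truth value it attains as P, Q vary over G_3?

0.50

The minimum is attained at P = 0.5, Q = 0:
  (P -> Q): 0.5 > 0, so result = 0
  ((P -> Q) -> Q): 0 ≤ 0, so result = 1
  (((P -> Q) -> Q) -> Q): 1 > 0, so result = 0
  ((((P -> Q) -> Q) -> Q) -> P): 0 ≤ 0.5, so result = 1
  (((((P -> Q) -> Q) -> Q) -> P) -> P): 1 > 0.5, so result = 0.5
Checking all 9 assignments confirms none give a value below 0.50.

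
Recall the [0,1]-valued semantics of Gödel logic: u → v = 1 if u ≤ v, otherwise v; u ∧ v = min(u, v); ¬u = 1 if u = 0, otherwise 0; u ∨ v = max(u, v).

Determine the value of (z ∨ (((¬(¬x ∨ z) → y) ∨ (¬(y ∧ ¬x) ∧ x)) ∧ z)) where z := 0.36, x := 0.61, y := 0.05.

¬x: Gödel ¬ of 0.61 = 0 (operand ≠ 0)
(¬x ∨ z) = max(0, 0.36) = 0.36
¬(¬x ∨ z): Gödel ¬ of 0.36 = 0 (operand ≠ 0)
(¬(¬x ∨ z) → y): 0 ≤ 0.05, so result = 1
¬x: Gödel ¬ of 0.61 = 0 (operand ≠ 0)
(y ∧ ¬x) = min(0.05, 0) = 0
¬(y ∧ ¬x): Gödel ¬ of 0 = 1 (operand is 0)
(¬(y ∧ ¬x) ∧ x) = min(1, 0.61) = 0.61
((¬(¬x ∨ z) → y) ∨ (¬(y ∧ ¬x) ∧ x)) = max(1, 0.61) = 1
(((¬(¬x ∨ z) → y) ∨ (¬(y ∧ ¬x) ∧ x)) ∧ z) = min(1, 0.36) = 0.36
(z ∨ (((¬(¬x ∨ z) → y) ∨ (¬(y ∧ ¬x) ∧ x)) ∧ z)) = max(0.36, 0.36) = 0.36

0.36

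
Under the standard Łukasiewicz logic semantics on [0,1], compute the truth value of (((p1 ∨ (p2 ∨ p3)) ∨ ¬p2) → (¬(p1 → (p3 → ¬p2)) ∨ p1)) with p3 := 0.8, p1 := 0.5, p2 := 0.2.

(p2 ∨ p3) = max(0.2, 0.8) = 0.8
(p1 ∨ (p2 ∨ p3)) = max(0.5, 0.8) = 0.8
¬p2: Łukasiewicz ¬ gives 1 − 0.2 = 0.8
((p1 ∨ (p2 ∨ p3)) ∨ ¬p2) = max(0.8, 0.8) = 0.8
¬p2: Łukasiewicz ¬ gives 1 − 0.2 = 0.8
(p3 → ¬p2): min(1, 1 − 0.8 + 0.8) = 1
(p1 → (p3 → ¬p2)): min(1, 1 − 0.5 + 1) = 1
¬(p1 → (p3 → ¬p2)): Łukasiewicz ¬ gives 1 − 1 = 0
(¬(p1 → (p3 → ¬p2)) ∨ p1) = max(0, 0.5) = 0.5
(((p1 ∨ (p2 ∨ p3)) ∨ ¬p2) → (¬(p1 → (p3 → ¬p2)) ∨ p1)): min(1, 1 − 0.8 + 0.5) = 0.7

0.70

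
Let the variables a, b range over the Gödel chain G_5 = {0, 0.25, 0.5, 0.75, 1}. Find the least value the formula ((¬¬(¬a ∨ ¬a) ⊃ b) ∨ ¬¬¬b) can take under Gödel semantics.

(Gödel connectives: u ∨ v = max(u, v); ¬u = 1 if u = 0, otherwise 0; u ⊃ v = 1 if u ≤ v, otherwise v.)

The minimum is attained at a = 0, b = 0.25:
  ¬a: Gödel ¬ of 0 = 1 (operand is 0)
  ¬a: Gödel ¬ of 0 = 1 (operand is 0)
  (¬a ∨ ¬a) = max(1, 1) = 1
  ¬(¬a ∨ ¬a): Gödel ¬ of 1 = 0 (operand ≠ 0)
  ¬¬(¬a ∨ ¬a): Gödel ¬ of 0 = 1 (operand is 0)
  (¬¬(¬a ∨ ¬a) ⊃ b): 1 > 0.25, so result = 0.25
  ¬b: Gödel ¬ of 0.25 = 0 (operand ≠ 0)
  ¬¬b: Gödel ¬ of 0 = 1 (operand is 0)
  ¬¬¬b: Gödel ¬ of 1 = 0 (operand ≠ 0)
  ((¬¬(¬a ∨ ¬a) ⊃ b) ∨ ¬¬¬b) = max(0.25, 0) = 0.25
Checking all 25 assignments confirms none give a value below 0.25.

0.25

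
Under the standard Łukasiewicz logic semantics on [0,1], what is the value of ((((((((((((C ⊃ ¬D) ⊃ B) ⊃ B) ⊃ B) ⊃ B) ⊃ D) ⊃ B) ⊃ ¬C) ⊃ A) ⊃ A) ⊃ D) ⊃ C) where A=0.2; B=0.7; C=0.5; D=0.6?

¬D: Łukasiewicz ¬ gives 1 − 0.6 = 0.4
(C ⊃ ¬D): min(1, 1 − 0.5 + 0.4) = 0.9
((C ⊃ ¬D) ⊃ B): min(1, 1 − 0.9 + 0.7) = 0.8
(((C ⊃ ¬D) ⊃ B) ⊃ B): min(1, 1 − 0.8 + 0.7) = 0.9
((((C ⊃ ¬D) ⊃ B) ⊃ B) ⊃ B): min(1, 1 − 0.9 + 0.7) = 0.8
(((((C ⊃ ¬D) ⊃ B) ⊃ B) ⊃ B) ⊃ B): min(1, 1 − 0.8 + 0.7) = 0.9
((((((C ⊃ ¬D) ⊃ B) ⊃ B) ⊃ B) ⊃ B) ⊃ D): min(1, 1 − 0.9 + 0.6) = 0.7
(((((((C ⊃ ¬D) ⊃ B) ⊃ B) ⊃ B) ⊃ B) ⊃ D) ⊃ B): min(1, 1 − 0.7 + 0.7) = 1
¬C: Łukasiewicz ¬ gives 1 − 0.5 = 0.5
((((((((C ⊃ ¬D) ⊃ B) ⊃ B) ⊃ B) ⊃ B) ⊃ D) ⊃ B) ⊃ ¬C): min(1, 1 − 1 + 0.5) = 0.5
(((((((((C ⊃ ¬D) ⊃ B) ⊃ B) ⊃ B) ⊃ B) ⊃ D) ⊃ B) ⊃ ¬C) ⊃ A): min(1, 1 − 0.5 + 0.2) = 0.7
((((((((((C ⊃ ¬D) ⊃ B) ⊃ B) ⊃ B) ⊃ B) ⊃ D) ⊃ B) ⊃ ¬C) ⊃ A) ⊃ A): min(1, 1 − 0.7 + 0.2) = 0.5
(((((((((((C ⊃ ¬D) ⊃ B) ⊃ B) ⊃ B) ⊃ B) ⊃ D) ⊃ B) ⊃ ¬C) ⊃ A) ⊃ A) ⊃ D): min(1, 1 − 0.5 + 0.6) = 1
((((((((((((C ⊃ ¬D) ⊃ B) ⊃ B) ⊃ B) ⊃ B) ⊃ D) ⊃ B) ⊃ ¬C) ⊃ A) ⊃ A) ⊃ D) ⊃ C): min(1, 1 − 1 + 0.5) = 0.5

0.50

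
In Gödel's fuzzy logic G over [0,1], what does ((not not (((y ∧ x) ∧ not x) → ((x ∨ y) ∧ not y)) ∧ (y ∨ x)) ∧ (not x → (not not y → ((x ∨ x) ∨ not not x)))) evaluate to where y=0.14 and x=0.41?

0.41

(y ∧ x) = min(0.14, 0.41) = 0.14
not x: Gödel ¬ of 0.41 = 0 (operand ≠ 0)
((y ∧ x) ∧ not x) = min(0.14, 0) = 0
(x ∨ y) = max(0.41, 0.14) = 0.41
not y: Gödel ¬ of 0.14 = 0 (operand ≠ 0)
((x ∨ y) ∧ not y) = min(0.41, 0) = 0
(((y ∧ x) ∧ not x) → ((x ∨ y) ∧ not y)): 0 ≤ 0, so result = 1
not (((y ∧ x) ∧ not x) → ((x ∨ y) ∧ not y)): Gödel ¬ of 1 = 0 (operand ≠ 0)
not not (((y ∧ x) ∧ not x) → ((x ∨ y) ∧ not y)): Gödel ¬ of 0 = 1 (operand is 0)
(y ∨ x) = max(0.14, 0.41) = 0.41
(not not (((y ∧ x) ∧ not x) → ((x ∨ y) ∧ not y)) ∧ (y ∨ x)) = min(1, 0.41) = 0.41
not x: Gödel ¬ of 0.41 = 0 (operand ≠ 0)
not y: Gödel ¬ of 0.14 = 0 (operand ≠ 0)
not not y: Gödel ¬ of 0 = 1 (operand is 0)
(x ∨ x) = max(0.41, 0.41) = 0.41
not x: Gödel ¬ of 0.41 = 0 (operand ≠ 0)
not not x: Gödel ¬ of 0 = 1 (operand is 0)
((x ∨ x) ∨ not not x) = max(0.41, 1) = 1
(not not y → ((x ∨ x) ∨ not not x)): 1 ≤ 1, so result = 1
(not x → (not not y → ((x ∨ x) ∨ not not x))): 0 ≤ 1, so result = 1
((not not (((y ∧ x) ∧ not x) → ((x ∨ y) ∧ not y)) ∧ (y ∨ x)) ∧ (not x → (not not y → ((x ∨ x) ∨ not not x)))) = min(0.41, 1) = 0.41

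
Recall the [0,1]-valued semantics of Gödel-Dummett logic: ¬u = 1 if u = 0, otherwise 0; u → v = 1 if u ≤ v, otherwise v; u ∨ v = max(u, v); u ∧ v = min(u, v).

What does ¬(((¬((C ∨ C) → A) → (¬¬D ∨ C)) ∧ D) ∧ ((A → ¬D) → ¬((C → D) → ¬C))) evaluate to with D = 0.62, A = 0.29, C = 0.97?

(C ∨ C) = max(0.97, 0.97) = 0.97
((C ∨ C) → A): 0.97 > 0.29, so result = 0.29
¬((C ∨ C) → A): Gödel ¬ of 0.29 = 0 (operand ≠ 0)
¬D: Gödel ¬ of 0.62 = 0 (operand ≠ 0)
¬¬D: Gödel ¬ of 0 = 1 (operand is 0)
(¬¬D ∨ C) = max(1, 0.97) = 1
(¬((C ∨ C) → A) → (¬¬D ∨ C)): 0 ≤ 1, so result = 1
((¬((C ∨ C) → A) → (¬¬D ∨ C)) ∧ D) = min(1, 0.62) = 0.62
¬D: Gödel ¬ of 0.62 = 0 (operand ≠ 0)
(A → ¬D): 0.29 > 0, so result = 0
(C → D): 0.97 > 0.62, so result = 0.62
¬C: Gödel ¬ of 0.97 = 0 (operand ≠ 0)
((C → D) → ¬C): 0.62 > 0, so result = 0
¬((C → D) → ¬C): Gödel ¬ of 0 = 1 (operand is 0)
((A → ¬D) → ¬((C → D) → ¬C)): 0 ≤ 1, so result = 1
(((¬((C ∨ C) → A) → (¬¬D ∨ C)) ∧ D) ∧ ((A → ¬D) → ¬((C → D) → ¬C))) = min(0.62, 1) = 0.62
¬(((¬((C ∨ C) → A) → (¬¬D ∨ C)) ∧ D) ∧ ((A → ¬D) → ¬((C → D) → ¬C))): Gödel ¬ of 0.62 = 0 (operand ≠ 0)

0.00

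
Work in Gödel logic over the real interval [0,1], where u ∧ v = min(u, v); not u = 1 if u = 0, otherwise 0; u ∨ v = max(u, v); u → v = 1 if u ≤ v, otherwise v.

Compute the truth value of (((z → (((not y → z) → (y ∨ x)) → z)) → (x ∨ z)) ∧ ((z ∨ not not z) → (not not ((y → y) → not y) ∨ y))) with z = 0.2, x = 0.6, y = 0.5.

0.50

not y: Gödel ¬ of 0.5 = 0 (operand ≠ 0)
(not y → z): 0 ≤ 0.2, so result = 1
(y ∨ x) = max(0.5, 0.6) = 0.6
((not y → z) → (y ∨ x)): 1 > 0.6, so result = 0.6
(((not y → z) → (y ∨ x)) → z): 0.6 > 0.2, so result = 0.2
(z → (((not y → z) → (y ∨ x)) → z)): 0.2 ≤ 0.2, so result = 1
(x ∨ z) = max(0.6, 0.2) = 0.6
((z → (((not y → z) → (y ∨ x)) → z)) → (x ∨ z)): 1 > 0.6, so result = 0.6
not z: Gödel ¬ of 0.2 = 0 (operand ≠ 0)
not not z: Gödel ¬ of 0 = 1 (operand is 0)
(z ∨ not not z) = max(0.2, 1) = 1
(y → y): 0.5 ≤ 0.5, so result = 1
not y: Gödel ¬ of 0.5 = 0 (operand ≠ 0)
((y → y) → not y): 1 > 0, so result = 0
not ((y → y) → not y): Gödel ¬ of 0 = 1 (operand is 0)
not not ((y → y) → not y): Gödel ¬ of 1 = 0 (operand ≠ 0)
(not not ((y → y) → not y) ∨ y) = max(0, 0.5) = 0.5
((z ∨ not not z) → (not not ((y → y) → not y) ∨ y)): 1 > 0.5, so result = 0.5
(((z → (((not y → z) → (y ∨ x)) → z)) → (x ∨ z)) ∧ ((z ∨ not not z) → (not not ((y → y) → not y) ∨ y))) = min(0.6, 0.5) = 0.5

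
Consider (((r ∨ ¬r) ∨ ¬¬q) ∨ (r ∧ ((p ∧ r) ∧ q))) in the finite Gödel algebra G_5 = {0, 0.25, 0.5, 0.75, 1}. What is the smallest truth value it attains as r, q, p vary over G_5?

0.25

The minimum is attained at r = 0.25, q = 0, p = 0:
  ¬r: Gödel ¬ of 0.25 = 0 (operand ≠ 0)
  (r ∨ ¬r) = max(0.25, 0) = 0.25
  ¬q: Gödel ¬ of 0 = 1 (operand is 0)
  ¬¬q: Gödel ¬ of 1 = 0 (operand ≠ 0)
  ((r ∨ ¬r) ∨ ¬¬q) = max(0.25, 0) = 0.25
  (p ∧ r) = min(0, 0.25) = 0
  ((p ∧ r) ∧ q) = min(0, 0) = 0
  (r ∧ ((p ∧ r) ∧ q)) = min(0.25, 0) = 0
  (((r ∨ ¬r) ∨ ¬¬q) ∨ (r ∧ ((p ∧ r) ∧ q))) = max(0.25, 0) = 0.25
Checking all 125 assignments confirms none give a value below 0.25.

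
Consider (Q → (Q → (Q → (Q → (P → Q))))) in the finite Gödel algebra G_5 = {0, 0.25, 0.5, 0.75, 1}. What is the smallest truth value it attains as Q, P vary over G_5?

Every assignment gives 1. For instance at Q = 0, P = 0:
  (P → Q): 0 ≤ 0, so result = 1
  (Q → (P → Q)): 0 ≤ 1, so result = 1
  (Q → (Q → (P → Q))): 0 ≤ 1, so result = 1
  (Q → (Q → (Q → (P → Q)))): 0 ≤ 1, so result = 1
  (Q → (Q → (Q → (Q → (P → Q))))): 0 ≤ 1, so result = 1
All 25 assignments give value 1 — the formula is a G_5-tautology.

1.00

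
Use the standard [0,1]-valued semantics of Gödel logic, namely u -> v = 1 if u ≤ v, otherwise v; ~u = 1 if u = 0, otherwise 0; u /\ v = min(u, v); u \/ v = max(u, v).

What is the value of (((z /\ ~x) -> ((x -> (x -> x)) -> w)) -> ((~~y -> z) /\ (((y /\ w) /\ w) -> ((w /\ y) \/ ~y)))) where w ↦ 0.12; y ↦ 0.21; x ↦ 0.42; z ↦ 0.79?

0.79

~x: Gödel ¬ of 0.42 = 0 (operand ≠ 0)
(z /\ ~x) = min(0.79, 0) = 0
(x -> x): 0.42 ≤ 0.42, so result = 1
(x -> (x -> x)): 0.42 ≤ 1, so result = 1
((x -> (x -> x)) -> w): 1 > 0.12, so result = 0.12
((z /\ ~x) -> ((x -> (x -> x)) -> w)): 0 ≤ 0.12, so result = 1
~y: Gödel ¬ of 0.21 = 0 (operand ≠ 0)
~~y: Gödel ¬ of 0 = 1 (operand is 0)
(~~y -> z): 1 > 0.79, so result = 0.79
(y /\ w) = min(0.21, 0.12) = 0.12
((y /\ w) /\ w) = min(0.12, 0.12) = 0.12
(w /\ y) = min(0.12, 0.21) = 0.12
~y: Gödel ¬ of 0.21 = 0 (operand ≠ 0)
((w /\ y) \/ ~y) = max(0.12, 0) = 0.12
(((y /\ w) /\ w) -> ((w /\ y) \/ ~y)): 0.12 ≤ 0.12, so result = 1
((~~y -> z) /\ (((y /\ w) /\ w) -> ((w /\ y) \/ ~y))) = min(0.79, 1) = 0.79
(((z /\ ~x) -> ((x -> (x -> x)) -> w)) -> ((~~y -> z) /\ (((y /\ w) /\ w) -> ((w /\ y) \/ ~y)))): 1 > 0.79, so result = 0.79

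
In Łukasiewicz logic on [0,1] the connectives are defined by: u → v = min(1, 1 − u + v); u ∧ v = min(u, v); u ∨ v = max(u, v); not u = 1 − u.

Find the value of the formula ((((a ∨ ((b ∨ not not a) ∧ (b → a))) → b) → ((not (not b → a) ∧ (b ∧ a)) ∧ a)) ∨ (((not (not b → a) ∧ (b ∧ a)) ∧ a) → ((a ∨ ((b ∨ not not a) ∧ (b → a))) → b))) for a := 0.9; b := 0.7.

1.00

not a: Łukasiewicz ¬ gives 1 − 0.9 = 0.1
not not a: Łukasiewicz ¬ gives 1 − 0.1 = 0.9
(b ∨ not not a) = max(0.7, 0.9) = 0.9
(b → a): min(1, 1 − 0.7 + 0.9) = 1
((b ∨ not not a) ∧ (b → a)) = min(0.9, 1) = 0.9
(a ∨ ((b ∨ not not a) ∧ (b → a))) = max(0.9, 0.9) = 0.9
((a ∨ ((b ∨ not not a) ∧ (b → a))) → b): min(1, 1 − 0.9 + 0.7) = 0.8
not b: Łukasiewicz ¬ gives 1 − 0.7 = 0.3
(not b → a): min(1, 1 − 0.3 + 0.9) = 1
not (not b → a): Łukasiewicz ¬ gives 1 − 1 = 0
(b ∧ a) = min(0.7, 0.9) = 0.7
(not (not b → a) ∧ (b ∧ a)) = min(0, 0.7) = 0
((not (not b → a) ∧ (b ∧ a)) ∧ a) = min(0, 0.9) = 0
(((a ∨ ((b ∨ not not a) ∧ (b → a))) → b) → ((not (not b → a) ∧ (b ∧ a)) ∧ a)): min(1, 1 − 0.8 + 0) = 0.2
not b: Łukasiewicz ¬ gives 1 − 0.7 = 0.3
(not b → a): min(1, 1 − 0.3 + 0.9) = 1
not (not b → a): Łukasiewicz ¬ gives 1 − 1 = 0
(b ∧ a) = min(0.7, 0.9) = 0.7
(not (not b → a) ∧ (b ∧ a)) = min(0, 0.7) = 0
((not (not b → a) ∧ (b ∧ a)) ∧ a) = min(0, 0.9) = 0
not a: Łukasiewicz ¬ gives 1 − 0.9 = 0.1
not not a: Łukasiewicz ¬ gives 1 − 0.1 = 0.9
(b ∨ not not a) = max(0.7, 0.9) = 0.9
(b → a): min(1, 1 − 0.7 + 0.9) = 1
((b ∨ not not a) ∧ (b → a)) = min(0.9, 1) = 0.9
(a ∨ ((b ∨ not not a) ∧ (b → a))) = max(0.9, 0.9) = 0.9
((a ∨ ((b ∨ not not a) ∧ (b → a))) → b): min(1, 1 − 0.9 + 0.7) = 0.8
(((not (not b → a) ∧ (b ∧ a)) ∧ a) → ((a ∨ ((b ∨ not not a) ∧ (b → a))) → b)): min(1, 1 − 0 + 0.8) = 1
((((a ∨ ((b ∨ not not a) ∧ (b → a))) → b) → ((not (not b → a) ∧ (b ∧ a)) ∧ a)) ∨ (((not (not b → a) ∧ (b ∧ a)) ∧ a) → ((a ∨ ((b ∨ not not a) ∧ (b → a))) → b))) = max(0.2, 1) = 1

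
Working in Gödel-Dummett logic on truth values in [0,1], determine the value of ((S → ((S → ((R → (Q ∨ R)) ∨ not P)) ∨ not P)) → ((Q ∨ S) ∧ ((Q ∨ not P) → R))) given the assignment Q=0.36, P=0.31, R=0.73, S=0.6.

0.60

(Q ∨ R) = max(0.36, 0.73) = 0.73
(R → (Q ∨ R)): 0.73 ≤ 0.73, so result = 1
not P: Gödel ¬ of 0.31 = 0 (operand ≠ 0)
((R → (Q ∨ R)) ∨ not P) = max(1, 0) = 1
(S → ((R → (Q ∨ R)) ∨ not P)): 0.6 ≤ 1, so result = 1
not P: Gödel ¬ of 0.31 = 0 (operand ≠ 0)
((S → ((R → (Q ∨ R)) ∨ not P)) ∨ not P) = max(1, 0) = 1
(S → ((S → ((R → (Q ∨ R)) ∨ not P)) ∨ not P)): 0.6 ≤ 1, so result = 1
(Q ∨ S) = max(0.36, 0.6) = 0.6
not P: Gödel ¬ of 0.31 = 0 (operand ≠ 0)
(Q ∨ not P) = max(0.36, 0) = 0.36
((Q ∨ not P) → R): 0.36 ≤ 0.73, so result = 1
((Q ∨ S) ∧ ((Q ∨ not P) → R)) = min(0.6, 1) = 0.6
((S → ((S → ((R → (Q ∨ R)) ∨ not P)) ∨ not P)) → ((Q ∨ S) ∧ ((Q ∨ not P) → R))): 1 > 0.6, so result = 0.6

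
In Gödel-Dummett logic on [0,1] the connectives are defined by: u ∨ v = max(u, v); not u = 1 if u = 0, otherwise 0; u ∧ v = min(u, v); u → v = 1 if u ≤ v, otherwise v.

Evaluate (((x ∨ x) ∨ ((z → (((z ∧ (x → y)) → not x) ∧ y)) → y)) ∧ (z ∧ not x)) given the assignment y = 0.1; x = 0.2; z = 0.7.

0.00

(x ∨ x) = max(0.2, 0.2) = 0.2
(x → y): 0.2 > 0.1, so result = 0.1
(z ∧ (x → y)) = min(0.7, 0.1) = 0.1
not x: Gödel ¬ of 0.2 = 0 (operand ≠ 0)
((z ∧ (x → y)) → not x): 0.1 > 0, so result = 0
(((z ∧ (x → y)) → not x) ∧ y) = min(0, 0.1) = 0
(z → (((z ∧ (x → y)) → not x) ∧ y)): 0.7 > 0, so result = 0
((z → (((z ∧ (x → y)) → not x) ∧ y)) → y): 0 ≤ 0.1, so result = 1
((x ∨ x) ∨ ((z → (((z ∧ (x → y)) → not x) ∧ y)) → y)) = max(0.2, 1) = 1
not x: Gödel ¬ of 0.2 = 0 (operand ≠ 0)
(z ∧ not x) = min(0.7, 0) = 0
(((x ∨ x) ∨ ((z → (((z ∧ (x → y)) → not x) ∧ y)) → y)) ∧ (z ∧ not x)) = min(1, 0) = 0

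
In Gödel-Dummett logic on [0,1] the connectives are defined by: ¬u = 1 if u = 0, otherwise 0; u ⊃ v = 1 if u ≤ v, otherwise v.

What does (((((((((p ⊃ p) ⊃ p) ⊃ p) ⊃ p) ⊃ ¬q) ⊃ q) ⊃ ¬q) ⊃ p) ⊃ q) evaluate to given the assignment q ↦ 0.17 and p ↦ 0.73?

(p ⊃ p): 0.73 ≤ 0.73, so result = 1
((p ⊃ p) ⊃ p): 1 > 0.73, so result = 0.73
(((p ⊃ p) ⊃ p) ⊃ p): 0.73 ≤ 0.73, so result = 1
((((p ⊃ p) ⊃ p) ⊃ p) ⊃ p): 1 > 0.73, so result = 0.73
¬q: Gödel ¬ of 0.17 = 0 (operand ≠ 0)
(((((p ⊃ p) ⊃ p) ⊃ p) ⊃ p) ⊃ ¬q): 0.73 > 0, so result = 0
((((((p ⊃ p) ⊃ p) ⊃ p) ⊃ p) ⊃ ¬q) ⊃ q): 0 ≤ 0.17, so result = 1
¬q: Gödel ¬ of 0.17 = 0 (operand ≠ 0)
(((((((p ⊃ p) ⊃ p) ⊃ p) ⊃ p) ⊃ ¬q) ⊃ q) ⊃ ¬q): 1 > 0, so result = 0
((((((((p ⊃ p) ⊃ p) ⊃ p) ⊃ p) ⊃ ¬q) ⊃ q) ⊃ ¬q) ⊃ p): 0 ≤ 0.73, so result = 1
(((((((((p ⊃ p) ⊃ p) ⊃ p) ⊃ p) ⊃ ¬q) ⊃ q) ⊃ ¬q) ⊃ p) ⊃ q): 1 > 0.17, so result = 0.17

0.17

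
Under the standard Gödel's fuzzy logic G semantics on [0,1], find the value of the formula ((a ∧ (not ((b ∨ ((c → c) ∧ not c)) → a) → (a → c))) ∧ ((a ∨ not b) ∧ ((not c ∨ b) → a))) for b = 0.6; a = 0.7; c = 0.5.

0.70

(c → c): 0.5 ≤ 0.5, so result = 1
not c: Gödel ¬ of 0.5 = 0 (operand ≠ 0)
((c → c) ∧ not c) = min(1, 0) = 0
(b ∨ ((c → c) ∧ not c)) = max(0.6, 0) = 0.6
((b ∨ ((c → c) ∧ not c)) → a): 0.6 ≤ 0.7, so result = 1
not ((b ∨ ((c → c) ∧ not c)) → a): Gödel ¬ of 1 = 0 (operand ≠ 0)
(a → c): 0.7 > 0.5, so result = 0.5
(not ((b ∨ ((c → c) ∧ not c)) → a) → (a → c)): 0 ≤ 0.5, so result = 1
(a ∧ (not ((b ∨ ((c → c) ∧ not c)) → a) → (a → c))) = min(0.7, 1) = 0.7
not b: Gödel ¬ of 0.6 = 0 (operand ≠ 0)
(a ∨ not b) = max(0.7, 0) = 0.7
not c: Gödel ¬ of 0.5 = 0 (operand ≠ 0)
(not c ∨ b) = max(0, 0.6) = 0.6
((not c ∨ b) → a): 0.6 ≤ 0.7, so result = 1
((a ∨ not b) ∧ ((not c ∨ b) → a)) = min(0.7, 1) = 0.7
((a ∧ (not ((b ∨ ((c → c) ∧ not c)) → a) → (a → c))) ∧ ((a ∨ not b) ∧ ((not c ∨ b) → a))) = min(0.7, 0.7) = 0.7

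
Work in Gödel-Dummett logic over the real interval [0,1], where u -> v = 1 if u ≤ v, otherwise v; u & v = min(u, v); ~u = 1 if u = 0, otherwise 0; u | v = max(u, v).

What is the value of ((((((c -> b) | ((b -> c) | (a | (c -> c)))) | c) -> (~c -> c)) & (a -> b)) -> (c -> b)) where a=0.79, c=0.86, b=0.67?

(c -> b): 0.86 > 0.67, so result = 0.67
(b -> c): 0.67 ≤ 0.86, so result = 1
(c -> c): 0.86 ≤ 0.86, so result = 1
(a | (c -> c)) = max(0.79, 1) = 1
((b -> c) | (a | (c -> c))) = max(1, 1) = 1
((c -> b) | ((b -> c) | (a | (c -> c)))) = max(0.67, 1) = 1
(((c -> b) | ((b -> c) | (a | (c -> c)))) | c) = max(1, 0.86) = 1
~c: Gödel ¬ of 0.86 = 0 (operand ≠ 0)
(~c -> c): 0 ≤ 0.86, so result = 1
((((c -> b) | ((b -> c) | (a | (c -> c)))) | c) -> (~c -> c)): 1 ≤ 1, so result = 1
(a -> b): 0.79 > 0.67, so result = 0.67
(((((c -> b) | ((b -> c) | (a | (c -> c)))) | c) -> (~c -> c)) & (a -> b)) = min(1, 0.67) = 0.67
(c -> b): 0.86 > 0.67, so result = 0.67
((((((c -> b) | ((b -> c) | (a | (c -> c)))) | c) -> (~c -> c)) & (a -> b)) -> (c -> b)): 0.67 ≤ 0.67, so result = 1

1.00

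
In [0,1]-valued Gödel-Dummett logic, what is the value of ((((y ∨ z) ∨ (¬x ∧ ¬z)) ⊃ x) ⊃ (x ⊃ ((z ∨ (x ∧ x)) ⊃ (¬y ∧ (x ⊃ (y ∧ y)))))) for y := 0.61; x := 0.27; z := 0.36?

(y ∨ z) = max(0.61, 0.36) = 0.61
¬x: Gödel ¬ of 0.27 = 0 (operand ≠ 0)
¬z: Gödel ¬ of 0.36 = 0 (operand ≠ 0)
(¬x ∧ ¬z) = min(0, 0) = 0
((y ∨ z) ∨ (¬x ∧ ¬z)) = max(0.61, 0) = 0.61
(((y ∨ z) ∨ (¬x ∧ ¬z)) ⊃ x): 0.61 > 0.27, so result = 0.27
(x ∧ x) = min(0.27, 0.27) = 0.27
(z ∨ (x ∧ x)) = max(0.36, 0.27) = 0.36
¬y: Gödel ¬ of 0.61 = 0 (operand ≠ 0)
(y ∧ y) = min(0.61, 0.61) = 0.61
(x ⊃ (y ∧ y)): 0.27 ≤ 0.61, so result = 1
(¬y ∧ (x ⊃ (y ∧ y))) = min(0, 1) = 0
((z ∨ (x ∧ x)) ⊃ (¬y ∧ (x ⊃ (y ∧ y)))): 0.36 > 0, so result = 0
(x ⊃ ((z ∨ (x ∧ x)) ⊃ (¬y ∧ (x ⊃ (y ∧ y))))): 0.27 > 0, so result = 0
((((y ∨ z) ∨ (¬x ∧ ¬z)) ⊃ x) ⊃ (x ⊃ ((z ∨ (x ∧ x)) ⊃ (¬y ∧ (x ⊃ (y ∧ y)))))): 0.27 > 0, so result = 0

0.00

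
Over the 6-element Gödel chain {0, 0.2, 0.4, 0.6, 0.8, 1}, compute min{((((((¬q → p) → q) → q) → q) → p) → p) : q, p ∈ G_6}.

0.20

The minimum is attained at q = 0, p = 0.2:
  ¬q: Gödel ¬ of 0 = 1 (operand is 0)
  (¬q → p): 1 > 0.2, so result = 0.2
  ((¬q → p) → q): 0.2 > 0, so result = 0
  (((¬q → p) → q) → q): 0 ≤ 0, so result = 1
  ((((¬q → p) → q) → q) → q): 1 > 0, so result = 0
  (((((¬q → p) → q) → q) → q) → p): 0 ≤ 0.2, so result = 1
  ((((((¬q → p) → q) → q) → q) → p) → p): 1 > 0.2, so result = 0.2
Checking all 36 assignments confirms none give a value below 0.20.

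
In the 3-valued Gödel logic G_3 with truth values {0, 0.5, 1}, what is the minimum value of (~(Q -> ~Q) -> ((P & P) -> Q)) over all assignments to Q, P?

0.50

The minimum is attained at Q = 0.5, P = 1:
  ~Q: Gödel ¬ of 0.5 = 0 (operand ≠ 0)
  (Q -> ~Q): 0.5 > 0, so result = 0
  ~(Q -> ~Q): Gödel ¬ of 0 = 1 (operand is 0)
  (P & P) = min(1, 1) = 1
  ((P & P) -> Q): 1 > 0.5, so result = 0.5
  (~(Q -> ~Q) -> ((P & P) -> Q)): 1 > 0.5, so result = 0.5
Checking all 9 assignments confirms none give a value below 0.50.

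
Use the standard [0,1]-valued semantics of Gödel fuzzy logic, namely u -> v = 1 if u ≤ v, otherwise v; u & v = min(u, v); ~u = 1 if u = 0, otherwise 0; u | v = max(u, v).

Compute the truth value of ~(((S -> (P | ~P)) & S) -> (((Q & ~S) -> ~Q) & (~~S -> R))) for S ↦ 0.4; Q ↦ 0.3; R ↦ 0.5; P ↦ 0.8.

~P: Gödel ¬ of 0.8 = 0 (operand ≠ 0)
(P | ~P) = max(0.8, 0) = 0.8
(S -> (P | ~P)): 0.4 ≤ 0.8, so result = 1
((S -> (P | ~P)) & S) = min(1, 0.4) = 0.4
~S: Gödel ¬ of 0.4 = 0 (operand ≠ 0)
(Q & ~S) = min(0.3, 0) = 0
~Q: Gödel ¬ of 0.3 = 0 (operand ≠ 0)
((Q & ~S) -> ~Q): 0 ≤ 0, so result = 1
~S: Gödel ¬ of 0.4 = 0 (operand ≠ 0)
~~S: Gödel ¬ of 0 = 1 (operand is 0)
(~~S -> R): 1 > 0.5, so result = 0.5
(((Q & ~S) -> ~Q) & (~~S -> R)) = min(1, 0.5) = 0.5
(((S -> (P | ~P)) & S) -> (((Q & ~S) -> ~Q) & (~~S -> R))): 0.4 ≤ 0.5, so result = 1
~(((S -> (P | ~P)) & S) -> (((Q & ~S) -> ~Q) & (~~S -> R))): Gödel ¬ of 1 = 0 (operand ≠ 0)

0.00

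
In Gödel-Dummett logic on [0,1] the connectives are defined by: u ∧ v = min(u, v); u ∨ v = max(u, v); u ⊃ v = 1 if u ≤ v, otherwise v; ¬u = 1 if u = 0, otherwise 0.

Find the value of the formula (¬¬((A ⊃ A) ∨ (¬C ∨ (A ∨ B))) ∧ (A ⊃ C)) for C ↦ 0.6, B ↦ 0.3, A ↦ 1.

(A ⊃ A): 1 ≤ 1, so result = 1
¬C: Gödel ¬ of 0.6 = 0 (operand ≠ 0)
(A ∨ B) = max(1, 0.3) = 1
(¬C ∨ (A ∨ B)) = max(0, 1) = 1
((A ⊃ A) ∨ (¬C ∨ (A ∨ B))) = max(1, 1) = 1
¬((A ⊃ A) ∨ (¬C ∨ (A ∨ B))): Gödel ¬ of 1 = 0 (operand ≠ 0)
¬¬((A ⊃ A) ∨ (¬C ∨ (A ∨ B))): Gödel ¬ of 0 = 1 (operand is 0)
(A ⊃ C): 1 > 0.6, so result = 0.6
(¬¬((A ⊃ A) ∨ (¬C ∨ (A ∨ B))) ∧ (A ⊃ C)) = min(1, 0.6) = 0.6

0.60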